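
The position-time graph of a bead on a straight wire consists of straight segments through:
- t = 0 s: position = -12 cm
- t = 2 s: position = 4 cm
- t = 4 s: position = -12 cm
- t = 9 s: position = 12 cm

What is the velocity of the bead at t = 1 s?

Velocity is the slope of the x-t graph on 0–2 s: (4 − -12)/(2 − 0) = 8 cm/s.

8 cm/s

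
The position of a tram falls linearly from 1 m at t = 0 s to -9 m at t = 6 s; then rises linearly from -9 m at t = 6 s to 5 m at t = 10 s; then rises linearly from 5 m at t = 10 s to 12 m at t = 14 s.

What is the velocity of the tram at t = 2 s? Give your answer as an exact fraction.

Velocity is the slope of the x-t graph on 0–6 s: (-9 − 1)/(6 − 0) = -5/3 m/s.

-5/3 m/s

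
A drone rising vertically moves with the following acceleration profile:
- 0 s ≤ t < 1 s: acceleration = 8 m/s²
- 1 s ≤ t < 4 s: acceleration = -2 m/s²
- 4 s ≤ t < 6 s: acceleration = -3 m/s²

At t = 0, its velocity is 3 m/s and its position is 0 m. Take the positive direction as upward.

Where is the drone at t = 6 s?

On each constant-a segment, Δv = aΔt and Δx = v₀Δt + ½aΔt²; chain segment to segment.
0–1 s: v starts 3 m/s; Δx = 3·1 + ½·8·1² = 7 m; v ends 11 m/s.
1–4 s: v starts 11 m/s; Δx = 11·3 + ½·-2·3² = 24 m; v ends 5 m/s.
4–6 s: v starts 5 m/s; Δx = 5·2 + ½·-3·2² = 4 m; v ends -1 m/s.
x(6) = 0 + Σ Δx = 35 m.

35 m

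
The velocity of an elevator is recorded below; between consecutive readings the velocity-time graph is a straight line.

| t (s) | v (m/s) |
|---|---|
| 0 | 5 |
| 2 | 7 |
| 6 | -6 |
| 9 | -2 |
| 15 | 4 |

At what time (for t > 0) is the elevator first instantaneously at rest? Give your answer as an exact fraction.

v changes sign on 2–6 s (from 7 to -6); the graph is linear there, so v = 0 at t = 2 + (-7)·(6 − 2)/(-6 − 7) = 54/13 s.

t = 54/13 s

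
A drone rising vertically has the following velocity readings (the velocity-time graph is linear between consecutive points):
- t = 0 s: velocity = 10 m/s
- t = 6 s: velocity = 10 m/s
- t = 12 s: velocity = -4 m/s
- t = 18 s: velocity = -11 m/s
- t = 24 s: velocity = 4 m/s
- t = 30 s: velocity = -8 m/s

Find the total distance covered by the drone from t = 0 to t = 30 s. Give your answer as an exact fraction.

Distance (not displacement) is the total path length: add the absolute areas under v-t.
0–6 s: |10| × 6 = 60 m
6–12 s: v = 0 at t = 72/7 s; triangle areas 150/7 + 24/7 = 174/7 m
12–18 s: |½(-4 + -11)(6)| = 45 m
18–24 s: v = 0 at t = 22.4 s; triangle areas 24.2 + 3.2 = 27.4 m
24–30 s: v = 0 at t = 26 s; triangle areas 4 + 16 = 20 m
Total distance = 6204/35 m

6204/35 m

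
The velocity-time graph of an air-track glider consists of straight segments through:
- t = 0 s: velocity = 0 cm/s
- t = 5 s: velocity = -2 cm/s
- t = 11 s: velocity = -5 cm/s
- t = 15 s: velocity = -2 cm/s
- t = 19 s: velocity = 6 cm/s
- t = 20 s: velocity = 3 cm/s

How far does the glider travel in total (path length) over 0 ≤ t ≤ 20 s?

54.5 cm

Distance (not displacement) is the total path length: add the absolute areas under v-t.
0–5 s: |½(0 + -2)(5)| = 5 cm
5–11 s: |½(-2 + -5)(6)| = 21 cm
11–15 s: |½(-5 + -2)(4)| = 14 cm
15–19 s: v = 0 at t = 16 s; triangle areas 1 + 9 = 10 cm
19–20 s: |½(6 + 3)(1)| = 4.5 cm
Total distance = 54.5 cm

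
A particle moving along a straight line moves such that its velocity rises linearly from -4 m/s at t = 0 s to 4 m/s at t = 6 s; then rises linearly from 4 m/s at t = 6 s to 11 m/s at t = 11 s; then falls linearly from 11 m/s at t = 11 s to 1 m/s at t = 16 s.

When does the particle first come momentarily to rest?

v changes sign on 0–6 s (from -4 to 4); the graph is linear there, so v = 0 at t = 0 + (4)·(6 − 0)/(4 − -4) = 3 s.

t = 3 s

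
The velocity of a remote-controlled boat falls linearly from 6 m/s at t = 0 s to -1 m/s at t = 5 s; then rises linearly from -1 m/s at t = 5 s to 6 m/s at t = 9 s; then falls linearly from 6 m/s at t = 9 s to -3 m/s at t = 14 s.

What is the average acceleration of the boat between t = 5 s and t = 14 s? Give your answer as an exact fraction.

Average acceleration = Δv/Δt = (-3 − -1)/(14 − 5) = -2/9 m/s².

-2/9 m/s²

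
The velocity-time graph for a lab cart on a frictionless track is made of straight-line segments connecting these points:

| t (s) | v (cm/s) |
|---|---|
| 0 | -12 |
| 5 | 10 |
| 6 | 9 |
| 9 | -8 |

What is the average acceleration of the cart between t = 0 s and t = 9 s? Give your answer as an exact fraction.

4/9 cm/s²

Average acceleration = Δv/Δt = (-8 − -12)/(9 − 0) = 4/9 cm/s².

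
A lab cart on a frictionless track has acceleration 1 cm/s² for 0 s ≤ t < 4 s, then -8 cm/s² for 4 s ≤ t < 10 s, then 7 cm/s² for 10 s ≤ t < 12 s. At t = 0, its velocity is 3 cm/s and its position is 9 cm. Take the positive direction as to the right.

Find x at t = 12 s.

On each constant-a segment, Δv = aΔt and Δx = v₀Δt + ½aΔt²; chain segment to segment.
0–4 s: v starts 3 cm/s; Δx = 3·4 + ½·1·4² = 20 cm; v ends 7 cm/s.
4–10 s: v starts 7 cm/s; Δx = 7·6 + ½·-8·6² = -102 cm; v ends -41 cm/s.
10–12 s: v starts -41 cm/s; Δx = -41·2 + ½·7·2² = -68 cm; v ends -27 cm/s.
x(12) = 9 + Σ Δx = -141 cm.

-141 cm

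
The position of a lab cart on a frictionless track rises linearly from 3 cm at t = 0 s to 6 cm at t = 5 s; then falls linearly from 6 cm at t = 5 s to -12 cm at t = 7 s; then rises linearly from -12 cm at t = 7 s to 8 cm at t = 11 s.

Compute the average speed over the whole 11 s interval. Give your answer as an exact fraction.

Average speed = (total path length)/(elapsed time); on a piecewise-linear x-t graph the path length is Σ|Δx|.
0–5 s: |Δx| = |6 − 3| = 3 cm
5–7 s: |Δx| = |-12 − 6| = 18 cm
7–11 s: |Δx| = |8 − -12| = 20 cm
Total path = 41 cm; average speed = 41/11 = 41/11 cm/s.

41/11 cm/s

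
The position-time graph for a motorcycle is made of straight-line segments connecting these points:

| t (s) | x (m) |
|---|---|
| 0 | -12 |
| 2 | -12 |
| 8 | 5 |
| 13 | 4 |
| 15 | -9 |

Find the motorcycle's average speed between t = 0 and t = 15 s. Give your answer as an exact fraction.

Average speed = (total path length)/(elapsed time); on a piecewise-linear x-t graph the path length is Σ|Δx|.
0–2 s: |Δx| = |-12 − -12| = 0 m
2–8 s: |Δx| = |5 − -12| = 17 m
8–13 s: |Δx| = |4 − 5| = 1 m
13–15 s: |Δx| = |-9 − 4| = 13 m
Total path = 31 m; average speed = 31/15 = 31/15 m/s.

31/15 m/s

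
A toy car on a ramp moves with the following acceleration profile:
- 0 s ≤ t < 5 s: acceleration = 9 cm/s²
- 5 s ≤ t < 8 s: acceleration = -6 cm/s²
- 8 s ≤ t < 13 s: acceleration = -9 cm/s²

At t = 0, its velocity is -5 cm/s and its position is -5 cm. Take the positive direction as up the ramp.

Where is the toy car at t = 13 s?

173 cm

On each constant-a segment, Δv = aΔt and Δx = v₀Δt + ½aΔt²; chain segment to segment.
0–5 s: v starts -5 cm/s; Δx = -5·5 + ½·9·5² = 87.5 cm; v ends 40 cm/s.
5–8 s: v starts 40 cm/s; Δx = 40·3 + ½·-6·3² = 93 cm; v ends 22 cm/s.
8–13 s: v starts 22 cm/s; Δx = 22·5 + ½·-9·5² = -2.5 cm; v ends -23 cm/s.
x(13) = -5 + Σ Δx = 173 cm.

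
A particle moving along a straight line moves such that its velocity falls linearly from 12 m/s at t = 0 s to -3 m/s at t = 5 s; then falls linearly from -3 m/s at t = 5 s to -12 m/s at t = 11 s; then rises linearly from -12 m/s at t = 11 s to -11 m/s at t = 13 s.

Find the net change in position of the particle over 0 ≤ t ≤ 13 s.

-45.5 m

Displacement is the signed area under the v-t curve.
0–5 s: ½(12 + -3)(5) = 22.5 m
5–11 s: ½(-3 + -12)(6) = -45 m
11–13 s: ½(-12 + -11)(2) = -23 m
Net displacement = -45.5 m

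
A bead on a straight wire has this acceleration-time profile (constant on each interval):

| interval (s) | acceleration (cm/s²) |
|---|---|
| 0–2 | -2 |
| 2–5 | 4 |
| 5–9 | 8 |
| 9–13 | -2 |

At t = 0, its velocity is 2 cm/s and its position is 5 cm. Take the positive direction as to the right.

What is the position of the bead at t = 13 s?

On each constant-a segment, Δv = aΔt and Δx = v₀Δt + ½aΔt²; chain segment to segment.
0–2 s: v starts 2 cm/s; Δx = 2·2 + ½·-2·2² = 0 cm; v ends -2 cm/s.
2–5 s: v starts -2 cm/s; Δx = -2·3 + ½·4·3² = 12 cm; v ends 10 cm/s.
5–9 s: v starts 10 cm/s; Δx = 10·4 + ½·8·4² = 104 cm; v ends 42 cm/s.
9–13 s: v starts 42 cm/s; Δx = 42·4 + ½·-2·4² = 152 cm; v ends 34 cm/s.
x(13) = 5 + Σ Δx = 273 cm.

273 cm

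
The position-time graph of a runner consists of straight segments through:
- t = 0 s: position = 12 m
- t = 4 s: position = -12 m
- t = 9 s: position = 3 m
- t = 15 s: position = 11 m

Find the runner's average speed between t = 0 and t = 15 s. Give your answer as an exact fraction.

47/15 m/s

Average speed = (total path length)/(elapsed time); on a piecewise-linear x-t graph the path length is Σ|Δx|.
0–4 s: |Δx| = |-12 − 12| = 24 m
4–9 s: |Δx| = |3 − -12| = 15 m
9–15 s: |Δx| = |11 − 3| = 8 m
Total path = 47 m; average speed = 47/15 = 47/15 m/s.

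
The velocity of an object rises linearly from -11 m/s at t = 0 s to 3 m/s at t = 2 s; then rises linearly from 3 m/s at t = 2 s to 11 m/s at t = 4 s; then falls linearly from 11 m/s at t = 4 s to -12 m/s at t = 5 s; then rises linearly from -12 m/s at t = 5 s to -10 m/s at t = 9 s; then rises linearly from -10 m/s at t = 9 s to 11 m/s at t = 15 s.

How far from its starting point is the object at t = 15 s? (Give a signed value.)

-35.5 m

Displacement is the signed area under the v-t curve.
0–2 s: ½(-11 + 3)(2) = -8 m
2–4 s: ½(3 + 11)(2) = 14 m
4–5 s: ½(11 + -12)(1) = -0.5 m
5–9 s: ½(-12 + -10)(4) = -44 m
9–15 s: ½(-10 + 11)(6) = 3 m
Net displacement = -35.5 m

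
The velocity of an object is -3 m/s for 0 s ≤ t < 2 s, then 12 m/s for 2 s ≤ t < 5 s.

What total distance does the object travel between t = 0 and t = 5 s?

42 m

Distance (not displacement) is the total path length: add the absolute areas under v-t.
0–2 s: |-3| × 2 = 6 m
2–5 s: |12| × 3 = 36 m
Total distance = 42 m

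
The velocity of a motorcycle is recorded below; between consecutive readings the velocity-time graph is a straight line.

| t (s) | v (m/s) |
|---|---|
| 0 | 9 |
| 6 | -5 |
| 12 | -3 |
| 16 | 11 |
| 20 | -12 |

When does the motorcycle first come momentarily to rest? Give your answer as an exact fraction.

v changes sign on 0–6 s (from 9 to -5); the graph is linear there, so v = 0 at t = 0 + (-9)·(6 − 0)/(-5 − 9) = 27/7 s.

t = 27/7 s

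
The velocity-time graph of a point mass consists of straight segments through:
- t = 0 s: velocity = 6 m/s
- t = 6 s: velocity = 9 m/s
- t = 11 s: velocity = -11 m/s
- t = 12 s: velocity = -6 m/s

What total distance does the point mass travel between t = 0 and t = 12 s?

Distance (not displacement) is the total path length: add the absolute areas under v-t.
0–6 s: |½(6 + 9)(6)| = 45 m
6–11 s: v = 0 at t = 8.25 s; triangle areas 10.125 + 15.125 = 25.25 m
11–12 s: |½(-11 + -6)(1)| = 8.5 m
Total distance = 78.75 m

78.75 m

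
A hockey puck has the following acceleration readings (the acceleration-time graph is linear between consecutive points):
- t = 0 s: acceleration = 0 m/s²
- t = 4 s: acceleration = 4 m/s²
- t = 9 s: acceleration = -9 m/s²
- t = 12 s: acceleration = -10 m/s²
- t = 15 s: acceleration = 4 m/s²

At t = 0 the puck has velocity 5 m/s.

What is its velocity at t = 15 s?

-37 m/s

Δv equals the area under the a-t graph; then v = v₀ + Δv.
0–4 s: ½(0 + 4)(4) = 8 m/s
4–9 s: ½(4 + -9)(5) = -12.5 m/s
9–12 s: ½(-9 + -10)(3) = -28.5 m/s
12–15 s: ½(-10 + 4)(3) = -9 m/s
Δv = -42 m/s, so v(15) = 5 + (-42) = -37 m/s.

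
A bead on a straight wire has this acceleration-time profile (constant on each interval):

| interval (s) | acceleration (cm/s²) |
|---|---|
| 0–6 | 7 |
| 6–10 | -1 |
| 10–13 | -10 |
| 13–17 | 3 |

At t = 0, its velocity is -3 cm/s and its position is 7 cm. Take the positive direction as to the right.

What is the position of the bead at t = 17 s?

367 cm

On each constant-a segment, Δv = aΔt and Δx = v₀Δt + ½aΔt²; chain segment to segment.
0–6 s: v starts -3 cm/s; Δx = -3·6 + ½·7·6² = 108 cm; v ends 39 cm/s.
6–10 s: v starts 39 cm/s; Δx = 39·4 + ½·-1·4² = 148 cm; v ends 35 cm/s.
10–13 s: v starts 35 cm/s; Δx = 35·3 + ½·-10·3² = 60 cm; v ends 5 cm/s.
13–17 s: v starts 5 cm/s; Δx = 5·4 + ½·3·4² = 44 cm; v ends 17 cm/s.
x(17) = 7 + Σ Δx = 367 cm.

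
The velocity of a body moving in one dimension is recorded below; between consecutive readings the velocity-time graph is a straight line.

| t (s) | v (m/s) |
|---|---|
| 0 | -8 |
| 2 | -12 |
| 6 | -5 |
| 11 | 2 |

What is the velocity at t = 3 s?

On 2–6 s the graph is linear from -12 to -5 m/s: v(3) = -12 + (-5 − -12)·(3 − 2)/(6 − 2) = -10.25 m/s.

-10.25 m/s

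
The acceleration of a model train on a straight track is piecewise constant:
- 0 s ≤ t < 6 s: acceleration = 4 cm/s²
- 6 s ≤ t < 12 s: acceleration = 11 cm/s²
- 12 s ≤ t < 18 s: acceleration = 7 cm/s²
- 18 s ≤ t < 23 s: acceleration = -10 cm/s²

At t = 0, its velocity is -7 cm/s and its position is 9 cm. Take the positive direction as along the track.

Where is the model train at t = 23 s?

On each constant-a segment, Δv = aΔt and Δx = v₀Δt + ½aΔt²; chain segment to segment.
0–6 s: v starts -7 cm/s; Δx = -7·6 + ½·4·6² = 30 cm; v ends 17 cm/s.
6–12 s: v starts 17 cm/s; Δx = 17·6 + ½·11·6² = 300 cm; v ends 83 cm/s.
12–18 s: v starts 83 cm/s; Δx = 83·6 + ½·7·6² = 624 cm; v ends 125 cm/s.
18–23 s: v starts 125 cm/s; Δx = 125·5 + ½·-10·5² = 500 cm; v ends 75 cm/s.
x(23) = 9 + Σ Δx = 1463 cm.

1463 cm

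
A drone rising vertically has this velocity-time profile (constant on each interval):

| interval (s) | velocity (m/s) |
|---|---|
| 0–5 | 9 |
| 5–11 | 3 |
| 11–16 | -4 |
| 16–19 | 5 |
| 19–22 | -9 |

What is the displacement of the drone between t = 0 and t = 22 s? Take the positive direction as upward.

31 m

Net displacement equals the area under the velocity-time graph (areas below the axis count negative).
0–5 s: 9 × 5 = 45 m
5–11 s: 3 × 6 = 18 m
11–16 s: -4 × 5 = -20 m
16–19 s: 5 × 3 = 15 m
19–22 s: -9 × 3 = -27 m
Net displacement = 31 m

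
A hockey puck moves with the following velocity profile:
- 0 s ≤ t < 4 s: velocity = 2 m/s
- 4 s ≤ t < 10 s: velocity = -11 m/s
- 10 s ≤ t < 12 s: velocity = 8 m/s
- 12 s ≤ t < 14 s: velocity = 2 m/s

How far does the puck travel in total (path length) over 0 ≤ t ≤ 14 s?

Total distance travelled is ∫|v| dt — sum the magnitudes of each area piece.
0–4 s: |2| × 4 = 8 m
4–10 s: |-11| × 6 = 66 m
10–12 s: |8| × 2 = 16 m
12–14 s: |2| × 2 = 4 m
Total distance = 94 m

94 m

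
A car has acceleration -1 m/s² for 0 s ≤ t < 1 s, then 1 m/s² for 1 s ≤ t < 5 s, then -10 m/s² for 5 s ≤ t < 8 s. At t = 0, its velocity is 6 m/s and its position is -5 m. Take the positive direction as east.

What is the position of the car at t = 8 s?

10.5 m

On each constant-a segment, Δv = aΔt and Δx = v₀Δt + ½aΔt²; chain segment to segment.
0–1 s: v starts 6 m/s; Δx = 6·1 + ½·-1·1² = 5.5 m; v ends 5 m/s.
1–5 s: v starts 5 m/s; Δx = 5·4 + ½·1·4² = 28 m; v ends 9 m/s.
5–8 s: v starts 9 m/s; Δx = 9·3 + ½·-10·3² = -18 m; v ends -21 m/s.
x(8) = -5 + Σ Δx = 10.5 m.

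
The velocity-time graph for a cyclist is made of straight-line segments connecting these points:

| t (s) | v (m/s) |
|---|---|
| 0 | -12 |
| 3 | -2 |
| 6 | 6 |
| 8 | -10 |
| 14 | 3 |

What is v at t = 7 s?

On 6–8 s the graph is linear from 6 to -10 m/s: v(7) = 6 + (-10 − 6)·(7 − 6)/(8 − 6) = -2 m/s.

-2 m/s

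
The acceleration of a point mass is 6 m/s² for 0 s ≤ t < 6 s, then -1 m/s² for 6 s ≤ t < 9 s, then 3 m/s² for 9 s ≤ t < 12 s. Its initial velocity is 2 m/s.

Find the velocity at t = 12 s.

Δv equals the area under the a-t graph; then v = v₀ + Δv.
0–6 s: 6 × 6 = 36 m/s
6–9 s: -1 × 3 = -3 m/s
9–12 s: 3 × 3 = 9 m/s
Δv = 42 m/s, so v(12) = 2 + (42) = 44 m/s.

44 m/s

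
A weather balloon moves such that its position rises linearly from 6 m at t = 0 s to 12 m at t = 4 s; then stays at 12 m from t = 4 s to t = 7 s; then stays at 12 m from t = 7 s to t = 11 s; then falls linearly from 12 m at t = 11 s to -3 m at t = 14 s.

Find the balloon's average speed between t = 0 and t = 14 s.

Average speed = (total path length)/(elapsed time); on a piecewise-linear x-t graph the path length is Σ|Δx|.
0–4 s: |Δx| = |12 − 6| = 6 m
4–7 s: |Δx| = |12 − 12| = 0 m
7–11 s: |Δx| = |12 − 12| = 0 m
11–14 s: |Δx| = |-3 − 12| = 15 m
Total path = 21 m; average speed = 21/14 = 1.5 m/s.

1.5 m/s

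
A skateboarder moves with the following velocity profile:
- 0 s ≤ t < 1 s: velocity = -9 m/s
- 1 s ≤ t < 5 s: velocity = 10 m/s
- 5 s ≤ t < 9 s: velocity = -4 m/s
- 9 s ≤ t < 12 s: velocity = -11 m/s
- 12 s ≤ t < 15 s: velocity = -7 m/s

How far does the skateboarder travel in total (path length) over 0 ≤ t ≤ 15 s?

Total distance travelled is ∫|v| dt — sum the magnitudes of each area piece.
0–1 s: |-9| × 1 = 9 m
1–5 s: |10| × 4 = 40 m
5–9 s: |-4| × 4 = 16 m
9–12 s: |-11| × 3 = 33 m
12–15 s: |-7| × 3 = 21 m
Total distance = 119 m

119 m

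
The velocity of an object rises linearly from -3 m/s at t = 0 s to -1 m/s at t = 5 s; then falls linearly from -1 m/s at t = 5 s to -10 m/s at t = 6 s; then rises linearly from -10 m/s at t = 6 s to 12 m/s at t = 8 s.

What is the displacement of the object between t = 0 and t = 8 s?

Net displacement equals the area under the velocity-time graph (areas below the axis count negative).
0–5 s: ½(-3 + -1)(5) = -10 m
5–6 s: ½(-1 + -10)(1) = -5.5 m
6–8 s: ½(-10 + 12)(2) = 2 m
Net displacement = -13.5 m

-13.5 m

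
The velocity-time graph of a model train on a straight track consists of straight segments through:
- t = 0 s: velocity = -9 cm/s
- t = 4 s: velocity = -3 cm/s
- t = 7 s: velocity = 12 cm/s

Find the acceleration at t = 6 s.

5 cm/s²

Acceleration is the slope of the v-t graph on 4–7 s: (12 − -3)/(7 − 4) = 5 cm/s².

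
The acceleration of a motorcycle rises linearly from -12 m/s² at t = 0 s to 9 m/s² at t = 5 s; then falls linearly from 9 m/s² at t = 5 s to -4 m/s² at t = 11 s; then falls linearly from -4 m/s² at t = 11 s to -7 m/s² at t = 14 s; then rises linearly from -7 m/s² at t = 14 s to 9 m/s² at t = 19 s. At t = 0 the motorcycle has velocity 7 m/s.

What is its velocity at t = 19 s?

Δv equals the area under the a-t graph; then v = v₀ + Δv.
0–5 s: ½(-12 + 9)(5) = -7.5 m/s
5–11 s: ½(9 + -4)(6) = 15 m/s
11–14 s: ½(-4 + -7)(3) = -16.5 m/s
14–19 s: ½(-7 + 9)(5) = 5 m/s
Δv = -4 m/s, so v(19) = 7 + (-4) = 3 m/s.

3 m/s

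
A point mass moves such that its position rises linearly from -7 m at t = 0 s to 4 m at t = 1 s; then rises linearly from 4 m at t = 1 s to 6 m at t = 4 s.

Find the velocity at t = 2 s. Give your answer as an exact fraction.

Velocity is the slope of the x-t graph on 1–4 s: (6 − 4)/(4 − 1) = 2/3 m/s.

2/3 m/s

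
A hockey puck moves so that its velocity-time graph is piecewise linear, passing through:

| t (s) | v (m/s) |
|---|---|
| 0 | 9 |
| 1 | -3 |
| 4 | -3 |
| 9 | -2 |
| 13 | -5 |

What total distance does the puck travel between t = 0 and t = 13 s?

39.25 m

Total distance travelled is ∫|v| dt — sum the magnitudes of each area piece.
0–1 s: v = 0 at t = 0.75 s; triangle areas 3.375 + 0.375 = 3.75 m
1–4 s: |-3| × 3 = 9 m
4–9 s: |½(-3 + -2)(5)| = 12.5 m
9–13 s: |½(-2 + -5)(4)| = 14 m
Total distance = 39.25 m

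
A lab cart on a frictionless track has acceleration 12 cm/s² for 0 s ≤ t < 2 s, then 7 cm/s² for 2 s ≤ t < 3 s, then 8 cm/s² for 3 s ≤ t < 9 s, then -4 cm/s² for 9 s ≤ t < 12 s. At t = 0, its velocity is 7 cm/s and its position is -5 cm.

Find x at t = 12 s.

On each constant-a segment, Δv = aΔt and Δx = v₀Δt + ½aΔt²; chain segment to segment.
0–2 s: v starts 7 cm/s; Δx = 7·2 + ½·12·2² = 38 cm; v ends 31 cm/s.
2–3 s: v starts 31 cm/s; Δx = 31·1 + ½·7·1² = 34.5 cm; v ends 38 cm/s.
3–9 s: v starts 38 cm/s; Δx = 38·6 + ½·8·6² = 372 cm; v ends 86 cm/s.
9–12 s: v starts 86 cm/s; Δx = 86·3 + ½·-4·3² = 240 cm; v ends 74 cm/s.
x(12) = -5 + Σ Δx = 679.5 cm.

679.5 cm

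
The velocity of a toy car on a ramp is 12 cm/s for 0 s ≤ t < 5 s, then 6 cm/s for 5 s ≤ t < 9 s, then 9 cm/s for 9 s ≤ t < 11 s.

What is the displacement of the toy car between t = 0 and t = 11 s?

102 cm

Displacement is the signed area under the v-t curve.
0–5 s: 12 × 5 = 60 cm
5–9 s: 6 × 4 = 24 cm
9–11 s: 9 × 2 = 18 cm
Net displacement = 102 cm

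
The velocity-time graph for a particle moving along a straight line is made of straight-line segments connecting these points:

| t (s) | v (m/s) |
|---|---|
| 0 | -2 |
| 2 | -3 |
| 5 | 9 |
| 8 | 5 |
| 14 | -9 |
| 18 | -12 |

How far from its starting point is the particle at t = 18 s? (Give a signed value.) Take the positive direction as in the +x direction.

Net displacement equals the area under the velocity-time graph (areas below the axis count negative).
0–2 s: ½(-2 + -3)(2) = -5 m
2–5 s: ½(-3 + 9)(3) = 9 m
5–8 s: ½(9 + 5)(3) = 21 m
8–14 s: ½(5 + -9)(6) = -12 m
14–18 s: ½(-9 + -12)(4) = -42 m
Net displacement = -29 m

-29 m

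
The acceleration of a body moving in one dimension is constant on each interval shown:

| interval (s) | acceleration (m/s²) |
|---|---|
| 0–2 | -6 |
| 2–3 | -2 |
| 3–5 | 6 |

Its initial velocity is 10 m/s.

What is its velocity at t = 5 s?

8 m/s

Δv equals the area under the a-t graph; then v = v₀ + Δv.
0–2 s: -6 × 2 = -12 m/s
2–3 s: -2 × 1 = -2 m/s
3–5 s: 6 × 2 = 12 m/s
Δv = -2 m/s, so v(5) = 10 + (-2) = 8 m/s.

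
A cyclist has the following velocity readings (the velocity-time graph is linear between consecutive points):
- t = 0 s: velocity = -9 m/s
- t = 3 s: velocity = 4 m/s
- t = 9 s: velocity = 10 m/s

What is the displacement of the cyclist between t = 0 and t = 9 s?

Net displacement equals the area under the velocity-time graph (areas below the axis count negative).
0–3 s: ½(-9 + 4)(3) = -7.5 m
3–9 s: ½(4 + 10)(6) = 42 m
Net displacement = 34.5 m

34.5 m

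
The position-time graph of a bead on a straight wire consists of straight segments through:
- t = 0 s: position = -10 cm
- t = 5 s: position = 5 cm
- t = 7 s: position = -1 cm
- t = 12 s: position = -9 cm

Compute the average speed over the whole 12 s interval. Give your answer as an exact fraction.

29/12 cm/s

Average speed = (total path length)/(elapsed time); on a piecewise-linear x-t graph the path length is Σ|Δx|.
0–5 s: |Δx| = |5 − -10| = 15 cm
5–7 s: |Δx| = |-1 − 5| = 6 cm
7–12 s: |Δx| = |-9 − -1| = 8 cm
Total path = 29 cm; average speed = 29/12 = 29/12 cm/s.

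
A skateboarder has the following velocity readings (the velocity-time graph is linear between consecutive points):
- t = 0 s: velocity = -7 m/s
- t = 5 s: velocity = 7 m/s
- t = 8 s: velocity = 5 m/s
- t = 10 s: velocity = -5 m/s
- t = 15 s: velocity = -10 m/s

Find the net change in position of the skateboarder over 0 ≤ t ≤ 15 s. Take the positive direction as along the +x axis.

Net displacement equals the area under the velocity-time graph (areas below the axis count negative).
0–5 s: ½(-7 + 7)(5) = 0 m
5–8 s: ½(7 + 5)(3) = 18 m
8–10 s: ½(5 + -5)(2) = 0 m
10–15 s: ½(-5 + -10)(5) = -37.5 m
Net displacement = -19.5 m

-19.5 m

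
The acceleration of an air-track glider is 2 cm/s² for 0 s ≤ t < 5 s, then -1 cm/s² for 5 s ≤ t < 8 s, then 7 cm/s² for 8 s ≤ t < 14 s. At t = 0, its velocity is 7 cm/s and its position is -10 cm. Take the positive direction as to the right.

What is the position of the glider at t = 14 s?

306.5 cm

On each constant-a segment, Δv = aΔt and Δx = v₀Δt + ½aΔt²; chain segment to segment.
0–5 s: v starts 7 cm/s; Δx = 7·5 + ½·2·5² = 60 cm; v ends 17 cm/s.
5–8 s: v starts 17 cm/s; Δx = 17·3 + ½·-1·3² = 46.5 cm; v ends 14 cm/s.
8–14 s: v starts 14 cm/s; Δx = 14·6 + ½·7·6² = 210 cm; v ends 56 cm/s.
x(14) = -10 + Σ Δx = 306.5 cm.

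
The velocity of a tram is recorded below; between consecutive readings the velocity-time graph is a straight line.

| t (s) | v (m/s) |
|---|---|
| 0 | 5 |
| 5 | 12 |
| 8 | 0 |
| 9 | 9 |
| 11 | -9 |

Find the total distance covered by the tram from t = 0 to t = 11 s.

Distance (not displacement) is the total path length: add the absolute areas under v-t.
0–5 s: |½(5 + 12)(5)| = 42.5 m
5–8 s: |½(12 + 0)(3)| = 18 m
8–9 s: |½(0 + 9)(1)| = 4.5 m
9–11 s: v = 0 at t = 10 s; triangle areas 4.5 + 4.5 = 9 m
Total distance = 74 m

74 m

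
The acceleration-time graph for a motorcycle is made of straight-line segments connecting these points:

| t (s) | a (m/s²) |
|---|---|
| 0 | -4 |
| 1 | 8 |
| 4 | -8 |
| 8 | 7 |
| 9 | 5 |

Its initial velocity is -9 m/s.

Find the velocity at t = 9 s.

Δv equals the area under the a-t graph; then v = v₀ + Δv.
0–1 s: ½(-4 + 8)(1) = 2 m/s
1–4 s: ½(8 + -8)(3) = 0 m/s
4–8 s: ½(-8 + 7)(4) = -2 m/s
8–9 s: ½(7 + 5)(1) = 6 m/s
Δv = 6 m/s, so v(9) = -9 + (6) = -3 m/s.

-3 m/s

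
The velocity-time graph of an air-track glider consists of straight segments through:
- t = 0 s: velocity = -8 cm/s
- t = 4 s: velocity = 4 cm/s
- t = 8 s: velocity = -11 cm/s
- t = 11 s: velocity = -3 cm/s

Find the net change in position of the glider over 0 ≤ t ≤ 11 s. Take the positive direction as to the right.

Net displacement equals the area under the velocity-time graph (areas below the axis count negative).
0–4 s: ½(-8 + 4)(4) = -8 cm
4–8 s: ½(4 + -11)(4) = -14 cm
8–11 s: ½(-11 + -3)(3) = -21 cm
Net displacement = -43 cm

-43 cm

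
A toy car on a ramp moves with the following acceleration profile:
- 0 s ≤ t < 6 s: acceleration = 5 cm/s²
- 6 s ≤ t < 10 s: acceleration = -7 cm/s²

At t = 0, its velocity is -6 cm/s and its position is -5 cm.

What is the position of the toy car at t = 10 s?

89 cm

On each constant-a segment, Δv = aΔt and Δx = v₀Δt + ½aΔt²; chain segment to segment.
0–6 s: v starts -6 cm/s; Δx = -6·6 + ½·5·6² = 54 cm; v ends 24 cm/s.
6–10 s: v starts 24 cm/s; Δx = 24·4 + ½·-7·4² = 40 cm; v ends -4 cm/s.
x(10) = -5 + Σ Δx = 89 cm.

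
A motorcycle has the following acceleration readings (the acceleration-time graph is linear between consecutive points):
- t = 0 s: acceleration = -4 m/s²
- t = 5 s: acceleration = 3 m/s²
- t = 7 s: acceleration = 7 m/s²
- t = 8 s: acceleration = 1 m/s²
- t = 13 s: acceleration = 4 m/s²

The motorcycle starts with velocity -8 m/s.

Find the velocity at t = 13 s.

16 m/s

Δv equals the area under the a-t graph; then v = v₀ + Δv.
0–5 s: ½(-4 + 3)(5) = -2.5 m/s
5–7 s: ½(3 + 7)(2) = 10 m/s
7–8 s: ½(7 + 1)(1) = 4 m/s
8–13 s: ½(1 + 4)(5) = 12.5 m/s
Δv = 24 m/s, so v(13) = -8 + (24) = 16 m/s.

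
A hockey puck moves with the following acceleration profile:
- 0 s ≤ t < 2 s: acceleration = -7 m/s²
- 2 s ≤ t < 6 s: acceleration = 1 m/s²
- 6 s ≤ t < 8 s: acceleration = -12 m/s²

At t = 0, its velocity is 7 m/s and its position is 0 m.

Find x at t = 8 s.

On each constant-a segment, Δv = aΔt and Δx = v₀Δt + ½aΔt²; chain segment to segment.
0–2 s: v starts 7 m/s; Δx = 7·2 + ½·-7·2² = 0 m; v ends -7 m/s.
2–6 s: v starts -7 m/s; Δx = -7·4 + ½·1·4² = -20 m; v ends -3 m/s.
6–8 s: v starts -3 m/s; Δx = -3·2 + ½·-12·2² = -30 m; v ends -27 m/s.
x(8) = 0 + Σ Δx = -50 m.

-50 m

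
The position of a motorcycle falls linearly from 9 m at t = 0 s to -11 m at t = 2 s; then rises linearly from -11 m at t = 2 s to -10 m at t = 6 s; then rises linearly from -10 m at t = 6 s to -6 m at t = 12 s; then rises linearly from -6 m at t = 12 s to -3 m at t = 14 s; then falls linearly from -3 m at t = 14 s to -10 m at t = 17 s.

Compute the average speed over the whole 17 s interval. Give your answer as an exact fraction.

Average speed = (total path length)/(elapsed time); on a piecewise-linear x-t graph the path length is Σ|Δx|.
0–2 s: |Δx| = |-11 − 9| = 20 m
2–6 s: |Δx| = |-10 − -11| = 1 m
6–12 s: |Δx| = |-6 − -10| = 4 m
12–14 s: |Δx| = |-3 − -6| = 3 m
14–17 s: |Δx| = |-10 − -3| = 7 m
Total path = 35 m; average speed = 35/17 = 35/17 m/s.

35/17 m/s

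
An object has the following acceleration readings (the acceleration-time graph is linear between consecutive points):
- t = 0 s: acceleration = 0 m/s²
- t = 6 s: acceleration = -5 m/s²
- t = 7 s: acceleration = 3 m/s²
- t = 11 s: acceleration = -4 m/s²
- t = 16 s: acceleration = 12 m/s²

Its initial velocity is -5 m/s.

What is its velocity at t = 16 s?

Δv equals the area under the a-t graph; then v = v₀ + Δv.
0–6 s: ½(0 + -5)(6) = -15 m/s
6–7 s: ½(-5 + 3)(1) = -1 m/s
7–11 s: ½(3 + -4)(4) = -2 m/s
11–16 s: ½(-4 + 12)(5) = 20 m/s
Δv = 2 m/s, so v(16) = -5 + (2) = -3 m/s.

-3 m/s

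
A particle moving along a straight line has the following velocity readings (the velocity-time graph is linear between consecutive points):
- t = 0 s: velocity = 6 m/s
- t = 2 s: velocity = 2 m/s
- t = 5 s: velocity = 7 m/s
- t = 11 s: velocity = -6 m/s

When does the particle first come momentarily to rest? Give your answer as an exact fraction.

t = 107/13 s

v changes sign on 5–11 s (from 7 to -6); the graph is linear there, so v = 0 at t = 5 + (-7)·(11 − 5)/(-6 − 7) = 107/13 s.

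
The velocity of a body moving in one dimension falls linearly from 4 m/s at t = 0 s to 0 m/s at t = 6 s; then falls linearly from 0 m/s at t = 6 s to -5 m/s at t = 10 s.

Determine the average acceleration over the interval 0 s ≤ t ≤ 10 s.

-0.9 m/s²

Average acceleration = Δv/Δt = (-5 − 4)/(10 − 0) = -0.9 m/s².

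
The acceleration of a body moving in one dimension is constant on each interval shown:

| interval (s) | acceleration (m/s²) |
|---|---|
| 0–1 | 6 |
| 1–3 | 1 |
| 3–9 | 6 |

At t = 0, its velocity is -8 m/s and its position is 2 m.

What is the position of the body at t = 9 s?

103 m

On each constant-a segment, Δv = aΔt and Δx = v₀Δt + ½aΔt²; chain segment to segment.
0–1 s: v starts -8 m/s; Δx = -8·1 + ½·6·1² = -5 m; v ends -2 m/s.
1–3 s: v starts -2 m/s; Δx = -2·2 + ½·1·2² = -2 m; v ends 0 m/s.
3–9 s: v starts 0 m/s; Δx = 0·6 + ½·6·6² = 108 m; v ends 36 m/s.
x(9) = 2 + Σ Δx = 103 m.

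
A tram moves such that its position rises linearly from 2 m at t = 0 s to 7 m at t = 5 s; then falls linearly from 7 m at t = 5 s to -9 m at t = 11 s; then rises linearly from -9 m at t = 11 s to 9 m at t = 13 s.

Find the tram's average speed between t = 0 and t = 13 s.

3 m/s

Average speed = (total path length)/(elapsed time); on a piecewise-linear x-t graph the path length is Σ|Δx|.
0–5 s: |Δx| = |7 − 2| = 5 m
5–11 s: |Δx| = |-9 − 7| = 16 m
11–13 s: |Δx| = |9 − -9| = 18 m
Total path = 39 m; average speed = 39/13 = 3 m/s.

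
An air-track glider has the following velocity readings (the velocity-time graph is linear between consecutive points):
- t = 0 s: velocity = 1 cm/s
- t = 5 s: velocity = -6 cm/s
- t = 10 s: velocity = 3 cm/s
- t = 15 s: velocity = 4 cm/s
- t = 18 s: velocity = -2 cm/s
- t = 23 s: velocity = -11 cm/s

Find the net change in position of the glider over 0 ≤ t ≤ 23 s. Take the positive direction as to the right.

Displacement is the signed area under the v-t curve.
0–5 s: ½(1 + -6)(5) = -12.5 cm
5–10 s: ½(-6 + 3)(5) = -7.5 cm
10–15 s: ½(3 + 4)(5) = 17.5 cm
15–18 s: ½(4 + -2)(3) = 3 cm
18–23 s: ½(-2 + -11)(5) = -32.5 cm
Net displacement = -32 cm

-32 cm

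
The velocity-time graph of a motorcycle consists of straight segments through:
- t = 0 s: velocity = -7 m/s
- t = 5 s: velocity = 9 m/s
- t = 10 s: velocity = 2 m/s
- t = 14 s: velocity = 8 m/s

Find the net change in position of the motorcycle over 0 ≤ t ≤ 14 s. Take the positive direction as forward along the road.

52.5 m

Displacement is the signed area under the v-t curve.
0–5 s: ½(-7 + 9)(5) = 5 m
5–10 s: ½(9 + 2)(5) = 27.5 m
10–14 s: ½(2 + 8)(4) = 20 m
Net displacement = 52.5 m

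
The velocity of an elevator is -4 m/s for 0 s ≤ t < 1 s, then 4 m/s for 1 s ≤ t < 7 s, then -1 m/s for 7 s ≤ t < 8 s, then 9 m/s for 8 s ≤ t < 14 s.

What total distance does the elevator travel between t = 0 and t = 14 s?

83 m

Total distance travelled is ∫|v| dt — sum the magnitudes of each area piece.
0–1 s: |-4| × 1 = 4 m
1–7 s: |4| × 6 = 24 m
7–8 s: |-1| × 1 = 1 m
8–14 s: |9| × 6 = 54 m
Total distance = 83 m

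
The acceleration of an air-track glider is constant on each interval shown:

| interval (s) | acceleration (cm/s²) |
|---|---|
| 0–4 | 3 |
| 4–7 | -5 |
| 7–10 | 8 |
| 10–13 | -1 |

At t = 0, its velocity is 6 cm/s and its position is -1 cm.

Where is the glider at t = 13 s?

On each constant-a segment, Δv = aΔt and Δx = v₀Δt + ½aΔt²; chain segment to segment.
0–4 s: v starts 6 cm/s; Δx = 6·4 + ½·3·4² = 48 cm; v ends 18 cm/s.
4–7 s: v starts 18 cm/s; Δx = 18·3 + ½·-5·3² = 31.5 cm; v ends 3 cm/s.
7–10 s: v starts 3 cm/s; Δx = 3·3 + ½·8·3² = 45 cm; v ends 27 cm/s.
10–13 s: v starts 27 cm/s; Δx = 27·3 + ½·-1·3² = 76.5 cm; v ends 24 cm/s.
x(13) = -1 + Σ Δx = 200 cm.

200 cm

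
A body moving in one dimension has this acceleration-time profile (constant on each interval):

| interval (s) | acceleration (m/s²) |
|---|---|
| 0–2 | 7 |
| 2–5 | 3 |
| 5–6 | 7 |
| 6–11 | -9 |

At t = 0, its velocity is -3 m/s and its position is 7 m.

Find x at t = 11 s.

107.5 m

On each constant-a segment, Δv = aΔt and Δx = v₀Δt + ½aΔt²; chain segment to segment.
0–2 s: v starts -3 m/s; Δx = -3·2 + ½·7·2² = 8 m; v ends 11 m/s.
2–5 s: v starts 11 m/s; Δx = 11·3 + ½·3·3² = 46.5 m; v ends 20 m/s.
5–6 s: v starts 20 m/s; Δx = 20·1 + ½·7·1² = 23.5 m; v ends 27 m/s.
6–11 s: v starts 27 m/s; Δx = 27·5 + ½·-9·5² = 22.5 m; v ends -18 m/s.
x(11) = 7 + Σ Δx = 107.5 m.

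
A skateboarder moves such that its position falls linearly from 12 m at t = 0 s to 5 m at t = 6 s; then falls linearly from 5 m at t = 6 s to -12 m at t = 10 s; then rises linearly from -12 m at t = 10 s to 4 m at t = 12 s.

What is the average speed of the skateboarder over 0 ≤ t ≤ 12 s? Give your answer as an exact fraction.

Average speed = (total path length)/(elapsed time); on a piecewise-linear x-t graph the path length is Σ|Δx|.
0–6 s: |Δx| = |5 − 12| = 7 m
6–10 s: |Δx| = |-12 − 5| = 17 m
10–12 s: |Δx| = |4 − -12| = 16 m
Total path = 40 m; average speed = 40/12 = 10/3 m/s.

10/3 m/s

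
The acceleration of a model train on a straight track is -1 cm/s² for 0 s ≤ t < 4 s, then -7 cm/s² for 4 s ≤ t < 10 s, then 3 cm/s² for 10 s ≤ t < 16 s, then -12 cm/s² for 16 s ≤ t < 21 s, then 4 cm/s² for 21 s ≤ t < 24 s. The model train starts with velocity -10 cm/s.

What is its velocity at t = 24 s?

Δv equals the area under the a-t graph; then v = v₀ + Δv.
0–4 s: -1 × 4 = -4 cm/s
4–10 s: -7 × 6 = -42 cm/s
10–16 s: 3 × 6 = 18 cm/s
16–21 s: -12 × 5 = -60 cm/s
21–24 s: 4 × 3 = 12 cm/s
Δv = -76 cm/s, so v(24) = -10 + (-76) = -86 cm/s.

-86 cm/s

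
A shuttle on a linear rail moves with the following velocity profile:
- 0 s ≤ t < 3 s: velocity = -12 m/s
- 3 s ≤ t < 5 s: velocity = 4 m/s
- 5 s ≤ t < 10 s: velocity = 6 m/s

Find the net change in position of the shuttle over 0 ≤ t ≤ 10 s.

2 m

Net displacement equals the area under the velocity-time graph (areas below the axis count negative).
0–3 s: -12 × 3 = -36 m
3–5 s: 4 × 2 = 8 m
5–10 s: 6 × 5 = 30 m
Net displacement = 2 m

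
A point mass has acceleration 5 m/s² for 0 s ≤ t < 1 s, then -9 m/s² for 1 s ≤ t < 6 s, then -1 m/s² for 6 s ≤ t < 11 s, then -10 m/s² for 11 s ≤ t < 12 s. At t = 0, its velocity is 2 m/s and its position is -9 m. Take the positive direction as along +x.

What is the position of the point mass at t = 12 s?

On each constant-a segment, Δv = aΔt and Δx = v₀Δt + ½aΔt²; chain segment to segment.
0–1 s: v starts 2 m/s; Δx = 2·1 + ½·5·1² = 4.5 m; v ends 7 m/s.
1–6 s: v starts 7 m/s; Δx = 7·5 + ½·-9·5² = -77.5 m; v ends -38 m/s.
6–11 s: v starts -38 m/s; Δx = -38·5 + ½·-1·5² = -202.5 m; v ends -43 m/s.
11–12 s: v starts -43 m/s; Δx = -43·1 + ½·-10·1² = -48 m; v ends -53 m/s.
x(12) = -9 + Σ Δx = -332.5 m.

-332.5 m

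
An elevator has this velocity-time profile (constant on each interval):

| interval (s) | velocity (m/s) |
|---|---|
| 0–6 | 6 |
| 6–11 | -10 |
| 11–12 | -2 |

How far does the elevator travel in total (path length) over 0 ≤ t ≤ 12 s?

Distance (not displacement) is the total path length: add the absolute areas under v-t.
0–6 s: |6| × 6 = 36 m
6–11 s: |-10| × 5 = 50 m
11–12 s: |-2| × 1 = 2 m
Total distance = 88 m

88 m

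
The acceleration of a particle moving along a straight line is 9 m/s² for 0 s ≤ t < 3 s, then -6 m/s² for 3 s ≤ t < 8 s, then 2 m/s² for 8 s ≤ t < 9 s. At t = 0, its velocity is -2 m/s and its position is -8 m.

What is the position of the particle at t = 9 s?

On each constant-a segment, Δv = aΔt and Δx = v₀Δt + ½aΔt²; chain segment to segment.
0–3 s: v starts -2 m/s; Δx = -2·3 + ½·9·3² = 34.5 m; v ends 25 m/s.
3–8 s: v starts 25 m/s; Δx = 25·5 + ½·-6·5² = 50 m; v ends -5 m/s.
8–9 s: v starts -5 m/s; Δx = -5·1 + ½·2·1² = -4 m; v ends -3 m/s.
x(9) = -8 + Σ Δx = 72.5 m.

72.5 m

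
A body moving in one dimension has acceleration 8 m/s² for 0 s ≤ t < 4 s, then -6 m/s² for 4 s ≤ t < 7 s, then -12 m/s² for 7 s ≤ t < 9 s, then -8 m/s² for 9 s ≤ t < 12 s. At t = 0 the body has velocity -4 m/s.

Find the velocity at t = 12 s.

Δv equals the area under the a-t graph; then v = v₀ + Δv.
0–4 s: 8 × 4 = 32 m/s
4–7 s: -6 × 3 = -18 m/s
7–9 s: -12 × 2 = -24 m/s
9–12 s: -8 × 3 = -24 m/s
Δv = -34 m/s, so v(12) = -4 + (-34) = -38 m/s.

-38 m/s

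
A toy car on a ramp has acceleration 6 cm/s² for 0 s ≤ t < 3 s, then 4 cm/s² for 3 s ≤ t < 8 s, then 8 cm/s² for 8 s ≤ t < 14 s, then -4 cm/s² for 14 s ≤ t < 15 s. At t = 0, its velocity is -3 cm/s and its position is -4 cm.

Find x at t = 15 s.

574 cm

On each constant-a segment, Δv = aΔt and Δx = v₀Δt + ½aΔt²; chain segment to segment.
0–3 s: v starts -3 cm/s; Δx = -3·3 + ½·6·3² = 18 cm; v ends 15 cm/s.
3–8 s: v starts 15 cm/s; Δx = 15·5 + ½·4·5² = 125 cm; v ends 35 cm/s.
8–14 s: v starts 35 cm/s; Δx = 35·6 + ½·8·6² = 354 cm; v ends 83 cm/s.
14–15 s: v starts 83 cm/s; Δx = 83·1 + ½·-4·1² = 81 cm; v ends 79 cm/s.
x(15) = -4 + Σ Δx = 574 cm.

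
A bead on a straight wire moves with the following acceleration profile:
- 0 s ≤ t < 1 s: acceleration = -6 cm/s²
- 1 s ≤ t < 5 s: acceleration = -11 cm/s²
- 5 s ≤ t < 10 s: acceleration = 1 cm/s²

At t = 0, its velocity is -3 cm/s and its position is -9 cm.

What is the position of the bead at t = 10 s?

-391.5 cm

On each constant-a segment, Δv = aΔt and Δx = v₀Δt + ½aΔt²; chain segment to segment.
0–1 s: v starts -3 cm/s; Δx = -3·1 + ½·-6·1² = -6 cm; v ends -9 cm/s.
1–5 s: v starts -9 cm/s; Δx = -9·4 + ½·-11·4² = -124 cm; v ends -53 cm/s.
5–10 s: v starts -53 cm/s; Δx = -53·5 + ½·1·5² = -252.5 cm; v ends -48 cm/s.
x(10) = -9 + Σ Δx = -391.5 cm.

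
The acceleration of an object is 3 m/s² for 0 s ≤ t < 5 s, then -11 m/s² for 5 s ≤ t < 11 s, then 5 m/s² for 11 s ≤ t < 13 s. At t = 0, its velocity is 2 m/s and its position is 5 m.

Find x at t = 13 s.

-131.5 m

On each constant-a segment, Δv = aΔt and Δx = v₀Δt + ½aΔt²; chain segment to segment.
0–5 s: v starts 2 m/s; Δx = 2·5 + ½·3·5² = 47.5 m; v ends 17 m/s.
5–11 s: v starts 17 m/s; Δx = 17·6 + ½·-11·6² = -96 m; v ends -49 m/s.
11–13 s: v starts -49 m/s; Δx = -49·2 + ½·5·2² = -88 m; v ends -39 m/s.
x(13) = 5 + Σ Δx = -131.5 m.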